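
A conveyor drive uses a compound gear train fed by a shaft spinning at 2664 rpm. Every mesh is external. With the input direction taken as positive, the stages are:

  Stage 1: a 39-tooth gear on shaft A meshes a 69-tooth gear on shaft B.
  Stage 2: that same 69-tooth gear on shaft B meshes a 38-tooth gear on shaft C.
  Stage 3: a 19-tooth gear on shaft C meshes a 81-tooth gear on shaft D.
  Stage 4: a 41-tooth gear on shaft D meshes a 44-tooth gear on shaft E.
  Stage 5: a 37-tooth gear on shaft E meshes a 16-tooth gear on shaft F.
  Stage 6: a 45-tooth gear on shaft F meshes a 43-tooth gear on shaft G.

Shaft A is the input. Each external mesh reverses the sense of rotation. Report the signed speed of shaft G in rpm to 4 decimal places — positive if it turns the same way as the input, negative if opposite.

Stage 1 [39T→69T]: ω = 2664.0000×39/69 = 1505.7391 rpm, dir flips to −; running = −1505.7391
Stage 2 [69T→38T]: ω = 1505.7391×69/38 = 2734.1053 rpm, dir flips to +; running = +2734.1053
Stage 3 [19T→81T]: ω = 2734.1053×19/81 = 641.3333 rpm, dir flips to −; running = −641.3333
Stage 4 [41T→44T]: ω = 641.3333×41/44 = 597.6061 rpm, dir flips to +; running = +597.6061
Stage 5 [37T→16T]: ω = 597.6061×37/16 = 1381.9640 rpm, dir flips to −; running = −1381.9640
Stage 6 [45T→43T]: ω = 1381.9640×45/43 = 1446.2414 rpm, dir flips to +; running = +1446.2414

+1446.2414 rpm (same as input, |ω| = 1446.2414 rpm)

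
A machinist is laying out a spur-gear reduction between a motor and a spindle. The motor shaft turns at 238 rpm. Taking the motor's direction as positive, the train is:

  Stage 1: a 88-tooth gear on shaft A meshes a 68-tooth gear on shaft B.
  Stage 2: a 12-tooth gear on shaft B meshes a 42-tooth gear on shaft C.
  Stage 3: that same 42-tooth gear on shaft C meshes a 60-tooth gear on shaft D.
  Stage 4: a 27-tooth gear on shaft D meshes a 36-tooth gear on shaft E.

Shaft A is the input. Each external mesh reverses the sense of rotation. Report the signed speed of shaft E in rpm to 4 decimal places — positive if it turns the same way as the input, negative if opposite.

+46.2000 rpm (same as input, |ω| = 46.2000 rpm)

Stage 1 [88T→68T]: ω = 238.0000×88/68 = 308.0000 rpm, dir flips to −; running = −308.0000
Stage 2 [12T→42T]: ω = 308.0000×12/42 = 88.0000 rpm, dir flips to +; running = +88.0000
Stage 3 [42T→60T]: ω = 88.0000×42/60 = 61.6000 rpm, dir flips to −; running = −61.6000
Stage 4 [27T→36T]: ω = 61.6000×27/36 = 46.2000 rpm, dir flips to +; running = +46.2000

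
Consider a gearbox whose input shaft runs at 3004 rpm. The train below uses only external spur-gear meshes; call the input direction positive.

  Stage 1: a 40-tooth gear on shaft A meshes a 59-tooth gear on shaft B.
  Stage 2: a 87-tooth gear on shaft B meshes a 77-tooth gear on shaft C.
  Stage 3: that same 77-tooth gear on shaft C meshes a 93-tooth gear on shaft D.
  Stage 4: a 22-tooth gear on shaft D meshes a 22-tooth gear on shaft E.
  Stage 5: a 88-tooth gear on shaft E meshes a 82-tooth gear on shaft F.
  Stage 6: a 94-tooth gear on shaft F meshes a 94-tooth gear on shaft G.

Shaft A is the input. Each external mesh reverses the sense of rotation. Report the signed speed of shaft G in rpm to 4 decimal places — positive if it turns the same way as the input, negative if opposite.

Stage 1 [40T→59T]: ω = 3004.0000×40/59 = 2036.6102 rpm, dir flips to −; running = −2036.6102
Stage 2 [87T→77T]: ω = 2036.6102×87/77 = 2301.1050 rpm, dir flips to +; running = +2301.1050
Stage 3 [77T→93T]: ω = 2301.1050×77/93 = 1905.2160 rpm, dir flips to −; running = −1905.2160
Stage 4 [22T→22T]: ω = 1905.2160×22/22 = 1905.2160 rpm, dir flips to +; running = +1905.2160
Stage 5 [88T→82T]: ω = 1905.2160×88/82 = 2044.6220 rpm, dir flips to −; running = −2044.6220
Stage 6 [94T→94T]: ω = 2044.6220×94/94 = 2044.6220 rpm, dir flips to +; running = +2044.6220

+2044.6220 rpm (same as input, |ω| = 2044.6220 rpm)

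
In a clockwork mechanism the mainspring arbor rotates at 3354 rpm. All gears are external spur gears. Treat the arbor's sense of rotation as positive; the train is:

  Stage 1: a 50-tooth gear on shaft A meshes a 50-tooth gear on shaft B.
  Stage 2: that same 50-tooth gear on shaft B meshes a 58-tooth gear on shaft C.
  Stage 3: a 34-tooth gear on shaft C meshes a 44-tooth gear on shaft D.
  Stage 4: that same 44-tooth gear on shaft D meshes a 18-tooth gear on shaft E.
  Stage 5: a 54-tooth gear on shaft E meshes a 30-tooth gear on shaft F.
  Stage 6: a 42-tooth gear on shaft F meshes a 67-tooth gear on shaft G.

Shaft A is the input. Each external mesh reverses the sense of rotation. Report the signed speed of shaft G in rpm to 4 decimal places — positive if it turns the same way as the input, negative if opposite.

Stage 1 [50T→50T]: ω = 3354.0000×50/50 = 3354.0000 rpm, dir flips to −; running = −3354.0000
Stage 2 [50T→58T]: ω = 3354.0000×50/58 = 2891.3793 rpm, dir flips to +; running = +2891.3793
Stage 3 [34T→44T]: ω = 2891.3793×34/44 = 2234.2476 rpm, dir flips to −; running = −2234.2476
Stage 4 [44T→18T]: ω = 2234.2476×44/18 = 5461.4943 rpm, dir flips to +; running = +5461.4943
Stage 5 [54T→30T]: ω = 5461.4943×54/30 = 9830.6897 rpm, dir flips to −; running = −9830.6897
Stage 6 [42T→67T]: ω = 9830.6897×42/67 = 6162.5219 rpm, dir flips to +; running = +6162.5219

+6162.5219 rpm (same as input, |ω| = 6162.5219 rpm)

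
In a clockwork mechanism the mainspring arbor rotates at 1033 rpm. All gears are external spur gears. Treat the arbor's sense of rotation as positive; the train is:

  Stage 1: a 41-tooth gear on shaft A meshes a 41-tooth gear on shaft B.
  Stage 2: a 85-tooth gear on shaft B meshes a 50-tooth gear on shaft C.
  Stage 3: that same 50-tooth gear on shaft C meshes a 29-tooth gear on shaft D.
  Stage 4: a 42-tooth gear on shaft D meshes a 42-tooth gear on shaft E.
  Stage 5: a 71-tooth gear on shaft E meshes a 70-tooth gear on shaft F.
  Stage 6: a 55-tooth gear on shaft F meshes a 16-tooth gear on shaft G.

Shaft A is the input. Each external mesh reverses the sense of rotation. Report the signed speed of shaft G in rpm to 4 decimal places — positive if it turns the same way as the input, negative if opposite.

Stage 1 [41T→41T]: ω = 1033.0000×41/41 = 1033.0000 rpm, dir flips to −; running = −1033.0000
Stage 2 [85T→50T]: ω = 1033.0000×85/50 = 1756.1000 rpm, dir flips to +; running = +1756.1000
Stage 3 [50T→29T]: ω = 1756.1000×50/29 = 3027.7586 rpm, dir flips to −; running = −3027.7586
Stage 4 [42T→42T]: ω = 3027.7586×42/42 = 3027.7586 rpm, dir flips to +; running = +3027.7586
Stage 5 [71T→70T]: ω = 3027.7586×71/70 = 3071.0123 rpm, dir flips to −; running = −3071.0123
Stage 6 [55T→16T]: ω = 3071.0123×55/16 = 10556.6048 rpm, dir flips to +; running = +10556.6048

+10556.6048 rpm (same as input, |ω| = 10556.6048 rpm)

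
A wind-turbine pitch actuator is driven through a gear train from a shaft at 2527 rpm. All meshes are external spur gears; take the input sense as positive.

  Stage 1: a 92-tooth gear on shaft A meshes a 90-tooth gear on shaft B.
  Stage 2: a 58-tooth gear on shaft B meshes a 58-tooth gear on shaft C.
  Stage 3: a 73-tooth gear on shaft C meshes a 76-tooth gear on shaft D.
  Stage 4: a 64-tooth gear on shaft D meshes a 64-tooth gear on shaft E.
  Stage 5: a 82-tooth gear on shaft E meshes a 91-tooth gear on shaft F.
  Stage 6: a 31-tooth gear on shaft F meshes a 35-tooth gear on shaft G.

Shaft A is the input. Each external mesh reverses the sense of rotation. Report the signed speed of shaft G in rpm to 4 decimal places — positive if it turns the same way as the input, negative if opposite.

Stage 1 [92T→90T]: ω = 2527.0000×92/90 = 2583.1556 rpm, dir flips to −; running = −2583.1556
Stage 2 [58T→58T]: ω = 2583.1556×58/58 = 2583.1556 rpm, dir flips to +; running = +2583.1556
Stage 3 [73T→76T]: ω = 2583.1556×73/76 = 2481.1889 rpm, dir flips to −; running = −2481.1889
Stage 4 [64T→64T]: ω = 2481.1889×64/64 = 2481.1889 rpm, dir flips to +; running = +2481.1889
Stage 5 [82T→91T]: ω = 2481.1889×82/91 = 2235.7966 rpm, dir flips to −; running = −2235.7966
Stage 6 [31T→35T]: ω = 2235.7966×31/35 = 1980.2770 rpm, dir flips to +; running = +1980.2770

+1980.2770 rpm (same as input, |ω| = 1980.2770 rpm)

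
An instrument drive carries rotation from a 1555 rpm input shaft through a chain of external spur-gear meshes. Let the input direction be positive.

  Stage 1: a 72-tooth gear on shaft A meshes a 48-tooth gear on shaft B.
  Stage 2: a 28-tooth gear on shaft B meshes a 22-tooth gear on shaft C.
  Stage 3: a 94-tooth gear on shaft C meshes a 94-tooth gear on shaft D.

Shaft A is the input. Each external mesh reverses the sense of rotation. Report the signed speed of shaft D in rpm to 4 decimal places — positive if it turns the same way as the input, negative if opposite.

Stage 1 [72T→48T]: ω = 1555.0000×72/48 = 2332.5000 rpm, dir flips to −; running = −2332.5000
Stage 2 [28T→22T]: ω = 2332.5000×28/22 = 2968.6364 rpm, dir flips to +; running = +2968.6364
Stage 3 [94T→94T]: ω = 2968.6364×94/94 = 2968.6364 rpm, dir flips to −; running = −2968.6364

-2968.6364 rpm (opposite to input, |ω| = 2968.6364 rpm)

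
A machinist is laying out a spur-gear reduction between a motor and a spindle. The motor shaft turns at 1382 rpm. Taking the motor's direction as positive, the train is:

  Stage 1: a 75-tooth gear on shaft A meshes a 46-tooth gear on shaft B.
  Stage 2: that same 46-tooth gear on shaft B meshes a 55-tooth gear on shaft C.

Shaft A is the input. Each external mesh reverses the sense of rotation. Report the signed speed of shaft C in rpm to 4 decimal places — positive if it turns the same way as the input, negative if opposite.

+1884.5455 rpm (same as input, |ω| = 1884.5455 rpm)

Stage 1 [75T→46T]: ω = 1382.0000×75/46 = 2253.2609 rpm, dir flips to −; running = −2253.2609
Stage 2 [46T→55T]: ω = 2253.2609×46/55 = 1884.5455 rpm, dir flips to +; running = +1884.5455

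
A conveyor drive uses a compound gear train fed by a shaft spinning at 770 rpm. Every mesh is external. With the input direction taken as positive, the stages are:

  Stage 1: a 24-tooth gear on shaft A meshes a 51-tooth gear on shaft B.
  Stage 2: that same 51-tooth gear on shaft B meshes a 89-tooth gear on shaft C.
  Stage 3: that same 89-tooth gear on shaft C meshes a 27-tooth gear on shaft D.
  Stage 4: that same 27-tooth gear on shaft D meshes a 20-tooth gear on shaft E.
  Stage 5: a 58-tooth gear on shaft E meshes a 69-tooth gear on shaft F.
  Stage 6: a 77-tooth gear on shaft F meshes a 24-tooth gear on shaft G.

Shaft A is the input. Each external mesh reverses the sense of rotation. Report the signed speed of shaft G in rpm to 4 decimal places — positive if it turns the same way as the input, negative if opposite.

+2491.8986 rpm (same as input, |ω| = 2491.8986 rpm)

Stage 1 [24T→51T]: ω = 770.0000×24/51 = 362.3529 rpm, dir flips to −; running = −362.3529
Stage 2 [51T→89T]: ω = 362.3529×51/89 = 207.6404 rpm, dir flips to +; running = +207.6404
Stage 3 [89T→27T]: ω = 207.6404×89/27 = 684.4444 rpm, dir flips to −; running = −684.4444
Stage 4 [27T→20T]: ω = 684.4444×27/20 = 924.0000 rpm, dir flips to +; running = +924.0000
Stage 5 [58T→69T]: ω = 924.0000×58/69 = 776.6957 rpm, dir flips to −; running = −776.6957
Stage 6 [77T→24T]: ω = 776.6957×77/24 = 2491.8986 rpm, dir flips to +; running = +2491.8986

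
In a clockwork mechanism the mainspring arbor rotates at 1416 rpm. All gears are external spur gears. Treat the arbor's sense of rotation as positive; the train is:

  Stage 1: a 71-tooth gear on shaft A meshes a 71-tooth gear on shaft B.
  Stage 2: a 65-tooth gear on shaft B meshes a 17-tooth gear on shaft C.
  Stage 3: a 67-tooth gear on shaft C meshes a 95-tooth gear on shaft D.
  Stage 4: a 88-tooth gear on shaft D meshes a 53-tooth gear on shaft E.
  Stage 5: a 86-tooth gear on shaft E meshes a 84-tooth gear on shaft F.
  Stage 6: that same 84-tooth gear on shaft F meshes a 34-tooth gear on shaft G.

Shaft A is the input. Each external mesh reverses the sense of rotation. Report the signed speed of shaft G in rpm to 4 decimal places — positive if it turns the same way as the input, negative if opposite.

+16036.3388 rpm (same as input, |ω| = 16036.3388 rpm)

Stage 1 [71T→71T]: ω = 1416.0000×71/71 = 1416.0000 rpm, dir flips to −; running = −1416.0000
Stage 2 [65T→17T]: ω = 1416.0000×65/17 = 5414.1176 rpm, dir flips to +; running = +5414.1176
Stage 3 [67T→95T]: ω = 5414.1176×67/95 = 3818.3777 rpm, dir flips to −; running = −3818.3777
Stage 4 [88T→53T]: ω = 3818.3777×88/53 = 6339.9479 rpm, dir flips to +; running = +6339.9479
Stage 5 [86T→84T]: ω = 6339.9479×86/84 = 6490.8990 rpm, dir flips to −; running = −6490.8990
Stage 6 [84T→34T]: ω = 6490.8990×84/34 = 16036.3388 rpm, dir flips to +; running = +16036.3388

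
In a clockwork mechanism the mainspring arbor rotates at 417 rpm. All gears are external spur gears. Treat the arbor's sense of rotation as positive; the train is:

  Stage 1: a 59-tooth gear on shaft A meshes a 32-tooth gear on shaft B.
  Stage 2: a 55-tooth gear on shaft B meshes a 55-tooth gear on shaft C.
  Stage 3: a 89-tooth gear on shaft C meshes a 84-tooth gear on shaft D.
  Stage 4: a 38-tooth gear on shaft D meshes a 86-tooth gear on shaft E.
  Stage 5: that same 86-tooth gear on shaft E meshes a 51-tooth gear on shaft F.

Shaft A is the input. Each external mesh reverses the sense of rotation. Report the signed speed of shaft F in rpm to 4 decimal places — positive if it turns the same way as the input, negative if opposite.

Stage 1 [59T→32T]: ω = 417.0000×59/32 = 768.8438 rpm, dir flips to −; running = −768.8438
Stage 2 [55T→55T]: ω = 768.8438×55/55 = 768.8438 rpm, dir flips to +; running = +768.8438
Stage 3 [89T→84T]: ω = 768.8438×89/84 = 814.6083 rpm, dir flips to −; running = −814.6083
Stage 4 [38T→86T]: ω = 814.6083×38/86 = 359.9432 rpm, dir flips to +; running = +359.9432
Stage 5 [86T→51T]: ω = 359.9432×86/51 = 606.9630 rpm, dir flips to −; running = −606.9630

-606.9630 rpm (opposite to input, |ω| = 606.9630 rpm)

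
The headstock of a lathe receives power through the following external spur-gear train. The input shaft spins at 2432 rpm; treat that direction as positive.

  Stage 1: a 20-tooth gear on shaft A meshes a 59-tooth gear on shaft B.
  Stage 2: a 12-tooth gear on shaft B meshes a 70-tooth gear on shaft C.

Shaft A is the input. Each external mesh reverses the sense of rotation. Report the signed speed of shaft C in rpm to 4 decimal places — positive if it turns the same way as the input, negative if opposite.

Stage 1 [20T→59T]: ω = 2432.0000×20/59 = 824.4068 rpm, dir flips to −; running = −824.4068
Stage 2 [12T→70T]: ω = 824.4068×12/70 = 141.3269 rpm, dir flips to +; running = +141.3269

+141.3269 rpm (same as input, |ω| = 141.3269 rpm)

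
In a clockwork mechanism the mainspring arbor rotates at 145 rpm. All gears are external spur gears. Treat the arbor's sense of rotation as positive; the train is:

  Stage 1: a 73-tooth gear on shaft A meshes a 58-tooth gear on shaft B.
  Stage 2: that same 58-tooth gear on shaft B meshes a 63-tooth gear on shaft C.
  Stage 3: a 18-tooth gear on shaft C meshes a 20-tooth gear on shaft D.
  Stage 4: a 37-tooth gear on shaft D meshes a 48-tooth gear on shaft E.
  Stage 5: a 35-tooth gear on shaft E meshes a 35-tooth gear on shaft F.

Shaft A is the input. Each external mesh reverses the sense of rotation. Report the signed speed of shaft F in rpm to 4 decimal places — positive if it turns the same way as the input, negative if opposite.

Stage 1 [73T→58T]: ω = 145.0000×73/58 = 182.5000 rpm, dir flips to −; running = −182.5000
Stage 2 [58T→63T]: ω = 182.5000×58/63 = 168.0159 rpm, dir flips to +; running = +168.0159
Stage 3 [18T→20T]: ω = 168.0159×18/20 = 151.2143 rpm, dir flips to −; running = −151.2143
Stage 4 [37T→48T]: ω = 151.2143×37/48 = 116.5610 rpm, dir flips to +; running = +116.5610
Stage 5 [35T→35T]: ω = 116.5610×35/35 = 116.5610 rpm, dir flips to −; running = −116.5610

-116.5610 rpm (opposite to input, |ω| = 116.5610 rpm)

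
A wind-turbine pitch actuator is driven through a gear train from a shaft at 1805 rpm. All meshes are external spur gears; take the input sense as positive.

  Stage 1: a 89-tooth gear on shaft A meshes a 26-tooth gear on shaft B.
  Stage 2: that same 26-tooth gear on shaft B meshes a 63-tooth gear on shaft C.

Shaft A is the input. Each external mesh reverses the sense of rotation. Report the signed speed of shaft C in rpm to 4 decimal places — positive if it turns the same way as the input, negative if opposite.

+2549.9206 rpm (same as input, |ω| = 2549.9206 rpm)

Stage 1 [89T→26T]: ω = 1805.0000×89/26 = 6178.6538 rpm, dir flips to −; running = −6178.6538
Stage 2 [26T→63T]: ω = 6178.6538×26/63 = 2549.9206 rpm, dir flips to +; running = +2549.9206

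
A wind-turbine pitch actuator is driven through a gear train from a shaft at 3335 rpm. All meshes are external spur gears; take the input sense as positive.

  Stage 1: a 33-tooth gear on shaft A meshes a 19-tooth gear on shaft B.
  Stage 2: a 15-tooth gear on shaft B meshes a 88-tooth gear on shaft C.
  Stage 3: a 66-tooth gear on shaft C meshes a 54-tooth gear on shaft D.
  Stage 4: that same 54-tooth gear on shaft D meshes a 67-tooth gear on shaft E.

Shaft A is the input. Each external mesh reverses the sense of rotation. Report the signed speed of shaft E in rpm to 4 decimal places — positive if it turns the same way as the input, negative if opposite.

Stage 1 [33T→19T]: ω = 3335.0000×33/19 = 5792.3684 rpm, dir flips to −; running = −5792.3684
Stage 2 [15T→88T]: ω = 5792.3684×15/88 = 987.3355 rpm, dir flips to +; running = +987.3355
Stage 3 [66T→54T]: ω = 987.3355×66/54 = 1206.7434 rpm, dir flips to −; running = −1206.7434
Stage 4 [54T→67T]: ω = 1206.7434×54/67 = 972.5992 rpm, dir flips to +; running = +972.5992

+972.5992 rpm (same as input, |ω| = 972.5992 rpm)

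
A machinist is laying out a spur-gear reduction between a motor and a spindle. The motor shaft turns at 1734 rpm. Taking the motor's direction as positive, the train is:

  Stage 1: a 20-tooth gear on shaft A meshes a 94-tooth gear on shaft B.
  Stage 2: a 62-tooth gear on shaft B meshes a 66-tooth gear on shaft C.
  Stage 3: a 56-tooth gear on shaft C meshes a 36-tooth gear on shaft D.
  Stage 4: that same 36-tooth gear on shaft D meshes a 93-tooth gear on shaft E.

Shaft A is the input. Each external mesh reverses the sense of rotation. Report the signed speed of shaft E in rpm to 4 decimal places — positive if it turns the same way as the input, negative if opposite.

+208.6912 rpm (same as input, |ω| = 208.6912 rpm)

Stage 1 [20T→94T]: ω = 1734.0000×20/94 = 368.9362 rpm, dir flips to −; running = −368.9362
Stage 2 [62T→66T]: ω = 368.9362×62/66 = 346.5764 rpm, dir flips to +; running = +346.5764
Stage 3 [56T→36T]: ω = 346.5764×56/36 = 539.1188 rpm, dir flips to −; running = −539.1188
Stage 4 [36T→93T]: ω = 539.1188×36/93 = 208.6912 rpm, dir flips to +; running = +208.6912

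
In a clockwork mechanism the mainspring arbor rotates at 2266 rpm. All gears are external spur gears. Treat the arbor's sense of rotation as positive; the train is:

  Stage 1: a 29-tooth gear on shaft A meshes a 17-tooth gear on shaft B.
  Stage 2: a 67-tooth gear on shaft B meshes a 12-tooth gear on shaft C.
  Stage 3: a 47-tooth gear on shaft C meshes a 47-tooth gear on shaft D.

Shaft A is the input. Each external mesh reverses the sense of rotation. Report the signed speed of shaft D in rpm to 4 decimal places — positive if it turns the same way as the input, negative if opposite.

-21582.5392 rpm (opposite to input, |ω| = 21582.5392 rpm)

Stage 1 [29T→17T]: ω = 2266.0000×29/17 = 3865.5294 rpm, dir flips to −; running = −3865.5294
Stage 2 [67T→12T]: ω = 3865.5294×67/12 = 21582.5392 rpm, dir flips to +; running = +21582.5392
Stage 3 [47T→47T]: ω = 21582.5392×47/47 = 21582.5392 rpm, dir flips to −; running = −21582.5392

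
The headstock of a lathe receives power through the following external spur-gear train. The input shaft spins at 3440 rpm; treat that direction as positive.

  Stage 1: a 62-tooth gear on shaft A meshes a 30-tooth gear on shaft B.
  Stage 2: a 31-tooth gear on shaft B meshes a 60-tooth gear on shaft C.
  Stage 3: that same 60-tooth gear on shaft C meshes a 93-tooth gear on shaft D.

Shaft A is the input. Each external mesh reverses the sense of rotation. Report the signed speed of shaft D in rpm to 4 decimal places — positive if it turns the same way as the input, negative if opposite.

-2369.7778 rpm (opposite to input, |ω| = 2369.7778 rpm)

Stage 1 [62T→30T]: ω = 3440.0000×62/30 = 7109.3333 rpm, dir flips to −; running = −7109.3333
Stage 2 [31T→60T]: ω = 7109.3333×31/60 = 3673.1556 rpm, dir flips to +; running = +3673.1556
Stage 3 [60T→93T]: ω = 3673.1556×60/93 = 2369.7778 rpm, dir flips to −; running = −2369.7778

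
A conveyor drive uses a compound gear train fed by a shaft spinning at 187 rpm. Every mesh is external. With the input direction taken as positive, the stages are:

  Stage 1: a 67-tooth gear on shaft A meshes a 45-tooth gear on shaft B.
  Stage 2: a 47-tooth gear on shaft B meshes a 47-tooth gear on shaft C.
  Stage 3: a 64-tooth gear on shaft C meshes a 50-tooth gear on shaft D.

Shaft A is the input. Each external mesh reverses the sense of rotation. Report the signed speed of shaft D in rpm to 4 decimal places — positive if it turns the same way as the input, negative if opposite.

Stage 1 [67T→45T]: ω = 187.0000×67/45 = 278.4222 rpm, dir flips to −; running = −278.4222
Stage 2 [47T→47T]: ω = 278.4222×47/47 = 278.4222 rpm, dir flips to +; running = +278.4222
Stage 3 [64T→50T]: ω = 278.4222×64/50 = 356.3804 rpm, dir flips to −; running = −356.3804

-356.3804 rpm (opposite to input, |ω| = 356.3804 rpm)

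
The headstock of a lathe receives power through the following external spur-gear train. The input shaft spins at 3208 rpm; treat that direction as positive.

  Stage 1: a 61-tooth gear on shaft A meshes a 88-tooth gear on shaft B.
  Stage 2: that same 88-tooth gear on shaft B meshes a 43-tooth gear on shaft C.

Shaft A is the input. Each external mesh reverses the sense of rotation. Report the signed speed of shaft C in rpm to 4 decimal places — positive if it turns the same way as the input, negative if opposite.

+4550.8837 rpm (same as input, |ω| = 4550.8837 rpm)

Stage 1 [61T→88T]: ω = 3208.0000×61/88 = 2223.7273 rpm, dir flips to −; running = −2223.7273
Stage 2 [88T→43T]: ω = 2223.7273×88/43 = 4550.8837 rpm, dir flips to +; running = +4550.8837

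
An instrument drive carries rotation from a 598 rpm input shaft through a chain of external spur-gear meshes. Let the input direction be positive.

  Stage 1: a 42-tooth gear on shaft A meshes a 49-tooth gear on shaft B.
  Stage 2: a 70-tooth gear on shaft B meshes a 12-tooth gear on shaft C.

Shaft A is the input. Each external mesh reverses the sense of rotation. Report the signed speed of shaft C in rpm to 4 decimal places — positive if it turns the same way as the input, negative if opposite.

Stage 1 [42T→49T]: ω = 598.0000×42/49 = 512.5714 rpm, dir flips to −; running = −512.5714
Stage 2 [70T→12T]: ω = 512.5714×70/12 = 2990.0000 rpm, dir flips to +; running = +2990.0000

+2990.0000 rpm (same as input, |ω| = 2990.0000 rpm)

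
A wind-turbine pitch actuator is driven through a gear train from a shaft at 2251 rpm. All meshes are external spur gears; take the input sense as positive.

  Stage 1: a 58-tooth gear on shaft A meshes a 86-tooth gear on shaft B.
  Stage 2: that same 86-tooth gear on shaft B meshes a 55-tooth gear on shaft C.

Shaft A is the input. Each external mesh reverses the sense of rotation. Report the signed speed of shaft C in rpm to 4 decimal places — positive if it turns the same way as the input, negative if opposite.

+2373.7818 rpm (same as input, |ω| = 2373.7818 rpm)

Stage 1 [58T→86T]: ω = 2251.0000×58/86 = 1518.1163 rpm, dir flips to −; running = −1518.1163
Stage 2 [86T→55T]: ω = 1518.1163×86/55 = 2373.7818 rpm, dir flips to +; running = +2373.7818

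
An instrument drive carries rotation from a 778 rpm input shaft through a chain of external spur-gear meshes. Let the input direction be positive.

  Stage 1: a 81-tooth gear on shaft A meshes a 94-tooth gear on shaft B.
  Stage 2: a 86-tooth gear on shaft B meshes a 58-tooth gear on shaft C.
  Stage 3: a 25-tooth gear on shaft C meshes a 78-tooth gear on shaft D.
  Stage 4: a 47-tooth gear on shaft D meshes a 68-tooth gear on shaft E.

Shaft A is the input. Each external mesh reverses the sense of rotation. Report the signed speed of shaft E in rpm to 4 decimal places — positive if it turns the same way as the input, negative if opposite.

+220.2123 rpm (same as input, |ω| = 220.2123 rpm)

Stage 1 [81T→94T]: ω = 778.0000×81/94 = 670.4043 rpm, dir flips to −; running = −670.4043
Stage 2 [86T→58T]: ω = 670.4043×86/58 = 994.0477 rpm, dir flips to +; running = +994.0477
Stage 3 [25T→78T]: ω = 994.0477×25/78 = 318.6050 rpm, dir flips to −; running = −318.6050
Stage 4 [47T→68T]: ω = 318.6050×47/68 = 220.2123 rpm, dir flips to +; running = +220.2123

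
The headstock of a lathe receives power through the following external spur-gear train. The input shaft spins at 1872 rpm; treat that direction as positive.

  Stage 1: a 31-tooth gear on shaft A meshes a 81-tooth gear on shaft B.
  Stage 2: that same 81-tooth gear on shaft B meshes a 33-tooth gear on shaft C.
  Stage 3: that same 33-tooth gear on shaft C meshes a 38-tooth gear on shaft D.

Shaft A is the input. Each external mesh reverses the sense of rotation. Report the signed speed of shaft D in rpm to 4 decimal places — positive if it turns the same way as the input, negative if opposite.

-1527.1579 rpm (opposite to input, |ω| = 1527.1579 rpm)

Stage 1 [31T→81T]: ω = 1872.0000×31/81 = 716.4444 rpm, dir flips to −; running = −716.4444
Stage 2 [81T→33T]: ω = 716.4444×81/33 = 1758.5455 rpm, dir flips to +; running = +1758.5455
Stage 3 [33T→38T]: ω = 1758.5455×33/38 = 1527.1579 rpm, dir flips to −; running = −1527.1579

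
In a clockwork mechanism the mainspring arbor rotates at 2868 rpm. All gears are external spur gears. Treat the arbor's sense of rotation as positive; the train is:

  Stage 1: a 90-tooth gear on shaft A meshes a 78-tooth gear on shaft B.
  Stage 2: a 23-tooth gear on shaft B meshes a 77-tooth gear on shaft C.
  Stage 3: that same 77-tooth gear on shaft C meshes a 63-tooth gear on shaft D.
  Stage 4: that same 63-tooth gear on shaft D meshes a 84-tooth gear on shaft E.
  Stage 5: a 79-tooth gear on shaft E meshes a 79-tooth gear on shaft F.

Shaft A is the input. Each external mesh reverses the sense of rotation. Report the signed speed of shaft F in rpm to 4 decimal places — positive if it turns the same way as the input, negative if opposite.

Stage 1 [90T→78T]: ω = 2868.0000×90/78 = 3309.2308 rpm, dir flips to −; running = −3309.2308
Stage 2 [23T→77T]: ω = 3309.2308×23/77 = 988.4715 rpm, dir flips to +; running = +988.4715
Stage 3 [77T→63T]: ω = 988.4715×77/63 = 1208.1319 rpm, dir flips to −; running = −1208.1319
Stage 4 [63T→84T]: ω = 1208.1319×63/84 = 906.0989 rpm, dir flips to +; running = +906.0989
Stage 5 [79T→79T]: ω = 906.0989×79/79 = 906.0989 rpm, dir flips to −; running = −906.0989

-906.0989 rpm (opposite to input, |ω| = 906.0989 rpm)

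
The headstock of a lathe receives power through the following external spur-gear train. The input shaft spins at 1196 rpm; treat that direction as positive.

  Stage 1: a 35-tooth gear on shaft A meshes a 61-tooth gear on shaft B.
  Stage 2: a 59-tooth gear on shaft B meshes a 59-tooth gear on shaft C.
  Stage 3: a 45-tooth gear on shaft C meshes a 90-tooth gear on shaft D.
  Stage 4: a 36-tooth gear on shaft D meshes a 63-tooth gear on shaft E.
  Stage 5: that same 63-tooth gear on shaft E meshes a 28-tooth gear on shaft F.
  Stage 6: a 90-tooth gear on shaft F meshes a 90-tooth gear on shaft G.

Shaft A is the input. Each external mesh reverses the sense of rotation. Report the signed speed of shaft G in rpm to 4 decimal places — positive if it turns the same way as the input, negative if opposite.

+441.1475 rpm (same as input, |ω| = 441.1475 rpm)

Stage 1 [35T→61T]: ω = 1196.0000×35/61 = 686.2295 rpm, dir flips to −; running = −686.2295
Stage 2 [59T→59T]: ω = 686.2295×59/59 = 686.2295 rpm, dir flips to +; running = +686.2295
Stage 3 [45T→90T]: ω = 686.2295×45/90 = 343.1148 rpm, dir flips to −; running = −343.1148
Stage 4 [36T→63T]: ω = 343.1148×36/63 = 196.0656 rpm, dir flips to +; running = +196.0656
Stage 5 [63T→28T]: ω = 196.0656×63/28 = 441.1475 rpm, dir flips to −; running = −441.1475
Stage 6 [90T→90T]: ω = 441.1475×90/90 = 441.1475 rpm, dir flips to +; running = +441.1475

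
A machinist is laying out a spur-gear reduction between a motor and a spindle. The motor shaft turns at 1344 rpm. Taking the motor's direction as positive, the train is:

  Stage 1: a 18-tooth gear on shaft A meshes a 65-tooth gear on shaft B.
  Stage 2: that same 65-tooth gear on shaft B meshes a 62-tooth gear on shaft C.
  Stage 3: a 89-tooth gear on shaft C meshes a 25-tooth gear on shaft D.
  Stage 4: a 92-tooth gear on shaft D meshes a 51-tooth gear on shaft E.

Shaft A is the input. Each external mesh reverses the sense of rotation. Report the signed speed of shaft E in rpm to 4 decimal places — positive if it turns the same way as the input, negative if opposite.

Stage 1 [18T→65T]: ω = 1344.0000×18/65 = 372.1846 rpm, dir flips to −; running = −372.1846
Stage 2 [65T→62T]: ω = 372.1846×65/62 = 390.1935 rpm, dir flips to +; running = +390.1935
Stage 3 [89T→25T]: ω = 390.1935×89/25 = 1389.0890 rpm, dir flips to −; running = −1389.0890
Stage 4 [92T→51T]: ω = 1389.0890×92/51 = 2505.8077 rpm, dir flips to +; running = +2505.8077

+2505.8077 rpm (same as input, |ω| = 2505.8077 rpm)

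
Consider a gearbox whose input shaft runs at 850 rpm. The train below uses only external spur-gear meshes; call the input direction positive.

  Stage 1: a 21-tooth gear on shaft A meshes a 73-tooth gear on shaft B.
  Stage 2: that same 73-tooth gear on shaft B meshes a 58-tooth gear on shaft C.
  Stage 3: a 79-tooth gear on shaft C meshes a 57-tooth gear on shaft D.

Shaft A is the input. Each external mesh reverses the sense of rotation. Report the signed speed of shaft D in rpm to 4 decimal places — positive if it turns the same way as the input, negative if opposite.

-426.5426 rpm (opposite to input, |ω| = 426.5426 rpm)

Stage 1 [21T→73T]: ω = 850.0000×21/73 = 244.5205 rpm, dir flips to −; running = −244.5205
Stage 2 [73T→58T]: ω = 244.5205×73/58 = 307.7586 rpm, dir flips to +; running = +307.7586
Stage 3 [79T→57T]: ω = 307.7586×79/57 = 426.5426 rpm, dir flips to −; running = −426.5426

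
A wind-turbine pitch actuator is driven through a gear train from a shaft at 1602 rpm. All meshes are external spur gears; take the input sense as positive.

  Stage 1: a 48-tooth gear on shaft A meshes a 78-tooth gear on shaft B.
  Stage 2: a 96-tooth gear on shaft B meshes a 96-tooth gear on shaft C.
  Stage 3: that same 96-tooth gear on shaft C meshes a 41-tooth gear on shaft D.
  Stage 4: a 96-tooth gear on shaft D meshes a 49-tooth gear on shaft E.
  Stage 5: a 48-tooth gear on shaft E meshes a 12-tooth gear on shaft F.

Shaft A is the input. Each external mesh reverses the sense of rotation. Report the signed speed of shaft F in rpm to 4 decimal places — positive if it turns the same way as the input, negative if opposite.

Stage 1 [48T→78T]: ω = 1602.0000×48/78 = 985.8462 rpm, dir flips to −; running = −985.8462
Stage 2 [96T→96T]: ω = 985.8462×96/96 = 985.8462 rpm, dir flips to +; running = +985.8462
Stage 3 [96T→41T]: ω = 985.8462×96/41 = 2308.3227 rpm, dir flips to −; running = −2308.3227
Stage 4 [96T→49T]: ω = 2308.3227×96/49 = 4522.4282 rpm, dir flips to +; running = +4522.4282
Stage 5 [48T→12T]: ω = 4522.4282×48/12 = 18089.7126 rpm, dir flips to −; running = −18089.7126

-18089.7126 rpm (opposite to input, |ω| = 18089.7126 rpm)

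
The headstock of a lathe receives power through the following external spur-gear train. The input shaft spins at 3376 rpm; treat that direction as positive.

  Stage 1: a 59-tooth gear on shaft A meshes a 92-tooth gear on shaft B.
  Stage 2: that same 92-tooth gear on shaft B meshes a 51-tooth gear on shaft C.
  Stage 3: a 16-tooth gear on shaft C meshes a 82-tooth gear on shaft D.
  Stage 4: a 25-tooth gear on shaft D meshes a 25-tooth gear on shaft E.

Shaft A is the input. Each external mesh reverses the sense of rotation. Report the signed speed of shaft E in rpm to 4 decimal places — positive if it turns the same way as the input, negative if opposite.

+762.0622 rpm (same as input, |ω| = 762.0622 rpm)

Stage 1 [59T→92T]: ω = 3376.0000×59/92 = 2165.0435 rpm, dir flips to −; running = −2165.0435
Stage 2 [92T→51T]: ω = 2165.0435×92/51 = 3905.5686 rpm, dir flips to +; running = +3905.5686
Stage 3 [16T→82T]: ω = 3905.5686×16/82 = 762.0622 rpm, dir flips to −; running = −762.0622
Stage 4 [25T→25T]: ω = 762.0622×25/25 = 762.0622 rpm, dir flips to +; running = +762.0622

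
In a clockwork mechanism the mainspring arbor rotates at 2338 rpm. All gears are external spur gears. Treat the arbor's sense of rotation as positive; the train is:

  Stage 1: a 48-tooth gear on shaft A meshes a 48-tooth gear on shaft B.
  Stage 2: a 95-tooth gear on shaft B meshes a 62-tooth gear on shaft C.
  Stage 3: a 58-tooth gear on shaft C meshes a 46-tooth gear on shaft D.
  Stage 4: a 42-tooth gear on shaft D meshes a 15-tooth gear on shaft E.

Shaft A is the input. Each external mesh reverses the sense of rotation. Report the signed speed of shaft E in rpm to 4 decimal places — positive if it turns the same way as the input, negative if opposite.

+12647.4979 rpm (same as input, |ω| = 12647.4979 rpm)

Stage 1 [48T→48T]: ω = 2338.0000×48/48 = 2338.0000 rpm, dir flips to −; running = −2338.0000
Stage 2 [95T→62T]: ω = 2338.0000×95/62 = 3582.4194 rpm, dir flips to +; running = +3582.4194
Stage 3 [58T→46T]: ω = 3582.4194×58/46 = 4516.9635 rpm, dir flips to −; running = −4516.9635
Stage 4 [42T→15T]: ω = 4516.9635×42/15 = 12647.4979 rpm, dir flips to +; running = +12647.4979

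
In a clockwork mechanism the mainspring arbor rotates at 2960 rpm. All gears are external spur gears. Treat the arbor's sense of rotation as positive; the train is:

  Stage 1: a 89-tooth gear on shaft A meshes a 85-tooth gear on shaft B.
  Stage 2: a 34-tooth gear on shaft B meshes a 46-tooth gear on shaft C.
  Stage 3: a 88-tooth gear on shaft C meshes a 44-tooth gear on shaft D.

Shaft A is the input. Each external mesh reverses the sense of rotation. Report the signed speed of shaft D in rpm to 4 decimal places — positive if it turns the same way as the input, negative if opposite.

Stage 1 [89T→85T]: ω = 2960.0000×89/85 = 3099.2941 rpm, dir flips to −; running = −3099.2941
Stage 2 [34T→46T]: ω = 3099.2941×34/46 = 2290.7826 rpm, dir flips to +; running = +2290.7826
Stage 3 [88T→44T]: ω = 2290.7826×88/44 = 4581.5652 rpm, dir flips to −; running = −4581.5652

-4581.5652 rpm (opposite to input, |ω| = 4581.5652 rpm)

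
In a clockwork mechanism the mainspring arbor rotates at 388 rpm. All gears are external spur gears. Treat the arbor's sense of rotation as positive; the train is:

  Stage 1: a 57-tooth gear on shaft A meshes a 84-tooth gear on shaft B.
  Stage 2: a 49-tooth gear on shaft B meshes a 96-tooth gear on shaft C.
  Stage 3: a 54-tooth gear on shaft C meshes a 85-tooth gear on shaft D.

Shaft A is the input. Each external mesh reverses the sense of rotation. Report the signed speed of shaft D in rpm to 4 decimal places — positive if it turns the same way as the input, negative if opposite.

-85.3743 rpm (opposite to input, |ω| = 85.3743 rpm)

Stage 1 [57T→84T]: ω = 388.0000×57/84 = 263.2857 rpm, dir flips to −; running = −263.2857
Stage 2 [49T→96T]: ω = 263.2857×49/96 = 134.3854 rpm, dir flips to +; running = +134.3854
Stage 3 [54T→85T]: ω = 134.3854×54/85 = 85.3743 rpm, dir flips to −; running = −85.3743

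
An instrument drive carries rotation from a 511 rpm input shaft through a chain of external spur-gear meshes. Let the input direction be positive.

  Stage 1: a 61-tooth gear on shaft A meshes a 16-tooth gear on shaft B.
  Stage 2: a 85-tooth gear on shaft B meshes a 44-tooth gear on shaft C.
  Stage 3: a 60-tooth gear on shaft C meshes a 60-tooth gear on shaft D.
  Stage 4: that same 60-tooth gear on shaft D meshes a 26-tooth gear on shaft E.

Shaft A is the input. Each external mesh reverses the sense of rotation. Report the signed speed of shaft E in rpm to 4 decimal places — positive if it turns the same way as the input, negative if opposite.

+8685.1016 rpm (same as input, |ω| = 8685.1016 rpm)

Stage 1 [61T→16T]: ω = 511.0000×61/16 = 1948.1875 rpm, dir flips to −; running = −1948.1875
Stage 2 [85T→44T]: ω = 1948.1875×85/44 = 3763.5440 rpm, dir flips to +; running = +3763.5440
Stage 3 [60T→60T]: ω = 3763.5440×60/60 = 3763.5440 rpm, dir flips to −; running = −3763.5440
Stage 4 [60T→26T]: ω = 3763.5440×60/26 = 8685.1016 rpm, dir flips to +; running = +8685.1016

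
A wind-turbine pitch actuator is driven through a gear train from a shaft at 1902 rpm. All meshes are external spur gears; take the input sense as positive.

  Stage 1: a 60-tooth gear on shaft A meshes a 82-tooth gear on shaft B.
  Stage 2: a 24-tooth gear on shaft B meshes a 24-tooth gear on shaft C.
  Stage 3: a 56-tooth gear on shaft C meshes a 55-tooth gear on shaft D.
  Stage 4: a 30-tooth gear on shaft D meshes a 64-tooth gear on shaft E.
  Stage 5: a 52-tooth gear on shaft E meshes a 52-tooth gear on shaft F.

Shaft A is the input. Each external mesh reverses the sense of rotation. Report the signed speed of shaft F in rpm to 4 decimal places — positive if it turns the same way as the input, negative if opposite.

-664.2239 rpm (opposite to input, |ω| = 664.2239 rpm)

Stage 1 [60T→82T]: ω = 1902.0000×60/82 = 1391.7073 rpm, dir flips to −; running = −1391.7073
Stage 2 [24T→24T]: ω = 1391.7073×24/24 = 1391.7073 rpm, dir flips to +; running = +1391.7073
Stage 3 [56T→55T]: ω = 1391.7073×56/55 = 1417.0111 rpm, dir flips to −; running = −1417.0111
Stage 4 [30T→64T]: ω = 1417.0111×30/64 = 664.2239 rpm, dir flips to +; running = +664.2239
Stage 5 [52T→52T]: ω = 664.2239×52/52 = 664.2239 rpm, dir flips to −; running = −664.2239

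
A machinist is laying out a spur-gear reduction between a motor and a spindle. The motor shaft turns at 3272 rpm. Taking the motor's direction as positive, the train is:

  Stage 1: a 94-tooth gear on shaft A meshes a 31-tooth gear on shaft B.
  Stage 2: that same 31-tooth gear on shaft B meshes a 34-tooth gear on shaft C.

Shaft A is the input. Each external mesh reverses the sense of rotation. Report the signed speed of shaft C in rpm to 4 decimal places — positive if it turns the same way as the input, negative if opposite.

Stage 1 [94T→31T]: ω = 3272.0000×94/31 = 9921.5484 rpm, dir flips to −; running = −9921.5484
Stage 2 [31T→34T]: ω = 9921.5484×31/34 = 9046.1176 rpm, dir flips to +; running = +9046.1176

+9046.1176 rpm (same as input, |ω| = 9046.1176 rpm)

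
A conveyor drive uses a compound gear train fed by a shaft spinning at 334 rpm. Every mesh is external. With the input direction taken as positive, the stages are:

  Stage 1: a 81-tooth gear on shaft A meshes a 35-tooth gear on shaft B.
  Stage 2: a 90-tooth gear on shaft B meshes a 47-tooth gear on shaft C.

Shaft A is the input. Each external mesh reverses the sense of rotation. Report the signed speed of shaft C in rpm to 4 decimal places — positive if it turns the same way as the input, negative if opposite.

Stage 1 [81T→35T]: ω = 334.0000×81/35 = 772.9714 rpm, dir flips to −; running = −772.9714
Stage 2 [90T→47T]: ω = 772.9714×90/47 = 1480.1581 rpm, dir flips to +; running = +1480.1581

+1480.1581 rpm (same as input, |ω| = 1480.1581 rpm)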